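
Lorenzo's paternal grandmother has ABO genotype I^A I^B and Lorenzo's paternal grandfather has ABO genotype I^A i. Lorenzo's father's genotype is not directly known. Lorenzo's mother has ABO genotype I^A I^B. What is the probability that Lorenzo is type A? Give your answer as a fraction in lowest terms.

Lorenzo's father's ABO genotype from I^A I^B × I^A i: 1/4 I^A I^A, 1/4 I^A I^B, 1/4 I^A i, 1/4 I^B i.
Crossing each possibility with the mother I^A I^B and summing P(type A): 1/4·1/2 + 1/4·1/4 + 1/4·1/2 + 1/4·1/4 = 3/8.

3/8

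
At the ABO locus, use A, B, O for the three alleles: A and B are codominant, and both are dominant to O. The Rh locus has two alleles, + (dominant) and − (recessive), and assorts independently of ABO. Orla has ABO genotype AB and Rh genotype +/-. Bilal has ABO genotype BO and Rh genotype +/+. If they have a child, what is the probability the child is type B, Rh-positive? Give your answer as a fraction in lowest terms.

1/2

ABO cross AB × BO → offspring phenotypes: 1/4 A, 1/2 B, 1/4 AB.
Rh cross +/- × +/+ → 1 Rh+.
Independent loci: P(type B, Rh-positive) = 1/2 × 1 = 1/2.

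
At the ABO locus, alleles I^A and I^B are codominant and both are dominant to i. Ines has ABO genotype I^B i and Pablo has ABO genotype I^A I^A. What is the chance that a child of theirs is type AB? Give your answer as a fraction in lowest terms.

ABO cross I^B i × I^A I^A → offspring phenotypes: 1/2 A, 1/2 AB.
So P(type AB) = 1/2.

1/2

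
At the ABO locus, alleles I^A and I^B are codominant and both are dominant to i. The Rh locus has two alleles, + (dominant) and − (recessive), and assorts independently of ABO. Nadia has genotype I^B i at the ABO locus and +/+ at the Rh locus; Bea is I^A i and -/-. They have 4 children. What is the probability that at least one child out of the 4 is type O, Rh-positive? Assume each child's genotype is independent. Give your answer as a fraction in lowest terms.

175/256

ABO cross I^B i × I^A i → 1/4 O, 1/4 A, 1/4 B, 1/4 AB.
Rh cross +/+ × -/- → 1 Rh+; so P(type O, Rh-positive) = 1/4 × 1 = 1/4 per child.
P(none) = (3/4)^4 = 81/256; P(at least one) = 1 − 81/256 = 175/256.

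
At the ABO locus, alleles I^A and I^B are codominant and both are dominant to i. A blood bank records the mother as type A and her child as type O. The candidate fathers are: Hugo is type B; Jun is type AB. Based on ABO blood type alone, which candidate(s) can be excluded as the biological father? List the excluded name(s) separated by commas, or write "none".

A candidate is excluded only if no genotype consistent with his phenotype could produce a type O child with a type A mother.
Jun (type AB): no genotype consistent with that phenotype can produce a type-O child with a type-A mother.

Jun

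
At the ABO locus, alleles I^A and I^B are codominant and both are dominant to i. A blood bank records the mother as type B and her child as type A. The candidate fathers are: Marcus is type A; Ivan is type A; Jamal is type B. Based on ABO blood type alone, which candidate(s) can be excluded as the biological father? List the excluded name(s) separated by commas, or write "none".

Jamal

A candidate is excluded only if no genotype consistent with his phenotype could produce a type A child with a type B mother.
Jamal (type B): no genotype consistent with that phenotype can produce a type-A child with a type-B mother.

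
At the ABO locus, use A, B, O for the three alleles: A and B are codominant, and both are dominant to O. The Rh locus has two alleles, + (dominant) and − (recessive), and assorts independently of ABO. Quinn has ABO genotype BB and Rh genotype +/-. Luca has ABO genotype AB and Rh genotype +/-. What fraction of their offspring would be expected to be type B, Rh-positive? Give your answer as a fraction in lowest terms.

3/8

ABO cross BB × AB → offspring phenotypes: 1/2 B, 1/2 AB.
Rh cross +/- × +/- → 3/4 Rh+, 1/4 Rh-.
Independent loci: P(type B, Rh-positive) = 1/2 × 3/4 = 3/8.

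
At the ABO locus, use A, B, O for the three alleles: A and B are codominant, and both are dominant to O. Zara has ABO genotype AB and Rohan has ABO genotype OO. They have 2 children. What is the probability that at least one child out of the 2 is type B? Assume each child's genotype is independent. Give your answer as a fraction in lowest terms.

3/4

ABO cross AB × OO → 1/2 A, 1/2 B.
So P(type B) = 1/2 per child.
P(none) = (1/2)^2 = 1/4; P(at least one) = 1 − 1/4 = 3/4.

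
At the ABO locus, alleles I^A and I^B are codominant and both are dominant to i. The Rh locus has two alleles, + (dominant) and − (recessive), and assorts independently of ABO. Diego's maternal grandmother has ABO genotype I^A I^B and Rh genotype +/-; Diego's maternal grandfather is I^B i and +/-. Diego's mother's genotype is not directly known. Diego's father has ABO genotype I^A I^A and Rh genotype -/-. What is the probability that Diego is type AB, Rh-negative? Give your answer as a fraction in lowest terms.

Diego's mother's ABO genotype from I^A I^B × I^B i: 1/4 I^A I^B, 1/4 I^A i, 1/4 I^B I^B, 1/4 I^B i.
Crossing each possibility with the father I^A I^A and summing P(type AB): 1/4·1/2 + 1/4·0 + 1/4·1 + 1/4·1/2 = 1/2.
Similarly for Rh via the mother's Rh distribution: P(Rh-) = 1/2.
Independent loci: 1/2 × 1/2 = 1/4.

1/4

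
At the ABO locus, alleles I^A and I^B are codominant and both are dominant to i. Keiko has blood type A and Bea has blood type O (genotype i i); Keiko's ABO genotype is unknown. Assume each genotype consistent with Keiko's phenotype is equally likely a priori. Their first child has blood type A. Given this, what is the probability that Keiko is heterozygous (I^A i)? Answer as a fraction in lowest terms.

1/3

Possible genotypes: Keiko ∈ {I^A I^A, I^A i}; Bea ∈ {i i}.
Weight each parental genotype pair by prior × P(type-A child):
  I^A I^A × i i: posterior weight 2/3.
  I^A i × i i: posterior weight 1/3.
Sum the posterior weight over pairs where Keiko is I^A i: 1/3.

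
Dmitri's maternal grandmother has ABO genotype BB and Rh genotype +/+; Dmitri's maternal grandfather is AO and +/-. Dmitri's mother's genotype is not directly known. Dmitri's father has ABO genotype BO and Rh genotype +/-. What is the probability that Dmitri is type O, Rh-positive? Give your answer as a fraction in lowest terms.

7/64

Dmitri's mother's ABO genotype from BB × AO: 1/2 AB, 1/2 BO.
Crossing each possibility with the father BO and summing P(type O): 1/2·0 + 1/2·1/4 = 1/8.
Similarly for Rh via the mother's Rh distribution: P(Rh+) = 7/8.
Independent loci: 1/8 × 7/8 = 7/64.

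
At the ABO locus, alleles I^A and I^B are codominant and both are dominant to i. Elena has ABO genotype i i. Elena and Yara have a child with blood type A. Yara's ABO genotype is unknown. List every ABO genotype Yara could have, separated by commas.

For each candidate genotype of Yara, check whether crossing it with i i can produce every observed child phenotype.
  I^A I^A → possible child types {A} ✓
  I^A I^B → possible child types {A, B} ✓
  I^A i → possible child types {O, A} ✓
  I^B I^B → possible child types {B} ✗
  I^B i → possible child types {O, B} ✗
  i i → possible child types {O} ✗

I^A I^A, I^A I^B, I^A i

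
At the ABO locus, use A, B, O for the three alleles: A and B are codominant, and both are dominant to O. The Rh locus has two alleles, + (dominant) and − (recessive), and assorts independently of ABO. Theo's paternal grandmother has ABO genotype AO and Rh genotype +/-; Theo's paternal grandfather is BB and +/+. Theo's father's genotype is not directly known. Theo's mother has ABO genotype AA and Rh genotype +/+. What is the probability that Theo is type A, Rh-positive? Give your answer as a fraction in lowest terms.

Theo's father's ABO genotype from AO × BB: 1/2 AB, 1/2 BO.
Crossing each possibility with the mother AA and summing P(type A): 1/2·1/2 + 1/2·1/2 = 1/2.
Similarly for Rh via the father's Rh distribution: P(Rh+) = 1.
Independent loci: 1/2 × 1 = 1/2.

1/2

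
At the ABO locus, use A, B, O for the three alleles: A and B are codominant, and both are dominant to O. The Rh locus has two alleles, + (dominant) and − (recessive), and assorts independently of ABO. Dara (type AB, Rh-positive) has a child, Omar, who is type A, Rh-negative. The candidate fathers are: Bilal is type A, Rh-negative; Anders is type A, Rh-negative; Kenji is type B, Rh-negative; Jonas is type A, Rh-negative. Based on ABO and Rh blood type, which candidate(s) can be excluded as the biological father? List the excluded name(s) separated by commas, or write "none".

none

A candidate is excluded only if no genotype consistent with his phenotype could produce a type A, Rh-negative child with a type AB, Rh-positive mother.
Every candidate has at least one consistent genotype combination, so none can be excluded.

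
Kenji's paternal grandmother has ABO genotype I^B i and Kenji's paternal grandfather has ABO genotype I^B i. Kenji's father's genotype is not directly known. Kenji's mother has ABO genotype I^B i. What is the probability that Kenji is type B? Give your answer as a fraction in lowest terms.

3/4

Kenji's father's ABO genotype from I^B i × I^B i: 1/4 I^B I^B, 1/2 I^B i, 1/4 i i.
Crossing each possibility with the mother I^B i and summing P(type B): 1/4·1 + 1/2·3/4 + 1/4·1/2 = 3/4.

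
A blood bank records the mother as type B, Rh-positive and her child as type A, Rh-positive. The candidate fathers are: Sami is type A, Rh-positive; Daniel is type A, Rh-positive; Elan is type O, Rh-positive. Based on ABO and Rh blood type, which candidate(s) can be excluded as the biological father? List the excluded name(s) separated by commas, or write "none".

A candidate is excluded only if no genotype consistent with his phenotype could produce a type A, Rh-positive child with a type B, Rh-positive mother.
Elan (type O, Rh+): no genotype consistent with that phenotype can produce a type-A Rh+ child with a type-B mother.

Elan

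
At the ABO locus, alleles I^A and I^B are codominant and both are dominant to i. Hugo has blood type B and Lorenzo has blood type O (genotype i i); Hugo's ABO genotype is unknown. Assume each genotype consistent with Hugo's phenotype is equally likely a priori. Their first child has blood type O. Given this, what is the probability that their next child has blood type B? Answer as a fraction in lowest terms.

Possible genotypes: Hugo ∈ {I^B I^B, I^B i}; Lorenzo ∈ {i i}.
Weight each parental genotype pair by prior × P(type-O child):
  I^B i × i i: posterior weight 1; P(next child type B) = 1/2.
Weighted sum = 1/2.

1/2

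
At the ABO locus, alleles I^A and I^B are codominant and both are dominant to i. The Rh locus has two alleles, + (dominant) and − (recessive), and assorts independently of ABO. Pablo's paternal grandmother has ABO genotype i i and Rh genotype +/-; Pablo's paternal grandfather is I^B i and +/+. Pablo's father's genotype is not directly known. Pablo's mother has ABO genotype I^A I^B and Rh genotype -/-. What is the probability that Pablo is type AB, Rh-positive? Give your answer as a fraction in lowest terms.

Pablo's father's ABO genotype from i i × I^B i: 1/2 I^B i, 1/2 i i.
Crossing each possibility with the mother I^A I^B and summing P(type AB): 1/2·1/4 + 1/2·0 = 1/8.
Similarly for Rh via the father's Rh distribution: P(Rh+) = 3/4.
Independent loci: 1/8 × 3/4 = 3/32.

3/32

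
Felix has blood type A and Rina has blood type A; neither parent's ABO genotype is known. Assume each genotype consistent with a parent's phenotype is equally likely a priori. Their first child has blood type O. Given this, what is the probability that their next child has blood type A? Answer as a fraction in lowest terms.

Possible genotypes: Felix ∈ {I^A I^A, I^A i}; Rina ∈ {I^A I^A, I^A i}.
Weight each parental genotype pair by prior × P(type-O child):
  I^A i × I^A i: posterior weight 1; P(next child type A) = 3/4.
Weighted sum = 3/4.

3/4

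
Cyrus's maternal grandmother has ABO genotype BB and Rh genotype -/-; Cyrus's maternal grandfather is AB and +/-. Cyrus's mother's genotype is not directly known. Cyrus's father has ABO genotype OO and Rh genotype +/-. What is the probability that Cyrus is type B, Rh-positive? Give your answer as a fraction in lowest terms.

Cyrus's mother's ABO genotype from BB × AB: 1/2 AB, 1/2 BB.
Crossing each possibility with the father OO and summing P(type B): 1/2·1/2 + 1/2·1 = 3/4.
Similarly for Rh via the mother's Rh distribution: P(Rh+) = 5/8.
Independent loci: 3/4 × 5/8 = 15/32.

15/32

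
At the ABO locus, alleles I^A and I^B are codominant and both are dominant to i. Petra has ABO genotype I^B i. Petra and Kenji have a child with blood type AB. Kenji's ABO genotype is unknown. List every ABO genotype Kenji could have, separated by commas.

I^A I^A, I^A I^B, I^A i

For each candidate genotype of Kenji, check whether crossing it with I^B i can produce every observed child phenotype.
  I^A I^A → possible child types {A, AB} ✓
  I^A I^B → possible child types {A, B, AB} ✓
  I^A i → possible child types {O, A, B, AB} ✓
  I^B I^B → possible child types {B} ✗
  I^B i → possible child types {O, B} ✗
  i i → possible child types {O, B} ✗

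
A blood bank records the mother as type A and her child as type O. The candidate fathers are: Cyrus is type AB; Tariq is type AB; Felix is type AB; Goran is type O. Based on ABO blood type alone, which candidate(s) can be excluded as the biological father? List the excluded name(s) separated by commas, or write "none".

A candidate is excluded only if no genotype consistent with his phenotype could produce a type O child with a type A mother.
Cyrus (type AB): no genotype consistent with that phenotype can produce a type-O child with a type-A mother.
Tariq (type AB): no genotype consistent with that phenotype can produce a type-O child with a type-A mother.
Felix (type AB): no genotype consistent with that phenotype can produce a type-O child with a type-A mother.

Cyrus, Tariq, Felix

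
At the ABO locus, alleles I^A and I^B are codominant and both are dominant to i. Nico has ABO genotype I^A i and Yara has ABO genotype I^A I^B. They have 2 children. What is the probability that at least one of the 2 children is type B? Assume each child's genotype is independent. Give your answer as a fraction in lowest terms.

7/16

ABO cross I^A i × I^A I^B → 1/2 A, 1/4 B, 1/4 AB.
So P(type B) = 1/4 per child.
P(none) = (3/4)^2 = 9/16; P(at least one) = 1 − 9/16 = 7/16.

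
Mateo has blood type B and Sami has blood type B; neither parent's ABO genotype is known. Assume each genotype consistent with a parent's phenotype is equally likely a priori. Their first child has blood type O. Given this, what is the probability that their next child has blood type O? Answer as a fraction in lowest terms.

1/4

Possible genotypes: Mateo ∈ {I^B I^B, I^B i}; Sami ∈ {I^B I^B, I^B i}.
Weight each parental genotype pair by prior × P(type-O child):
  I^B i × I^B i: posterior weight 1; P(next child type O) = 1/4.
Weighted sum = 1/4.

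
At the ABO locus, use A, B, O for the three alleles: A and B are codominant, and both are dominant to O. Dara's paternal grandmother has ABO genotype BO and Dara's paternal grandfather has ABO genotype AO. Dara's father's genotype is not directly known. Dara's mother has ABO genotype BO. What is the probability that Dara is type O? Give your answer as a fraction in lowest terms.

1/4

Dara's father's ABO genotype from BO × AO: 1/4 AB, 1/4 AO, 1/4 BO, 1/4 OO.
Crossing each possibility with the mother BO and summing P(type O): 1/4·0 + 1/4·1/4 + 1/4·1/4 + 1/4·1/2 = 1/4.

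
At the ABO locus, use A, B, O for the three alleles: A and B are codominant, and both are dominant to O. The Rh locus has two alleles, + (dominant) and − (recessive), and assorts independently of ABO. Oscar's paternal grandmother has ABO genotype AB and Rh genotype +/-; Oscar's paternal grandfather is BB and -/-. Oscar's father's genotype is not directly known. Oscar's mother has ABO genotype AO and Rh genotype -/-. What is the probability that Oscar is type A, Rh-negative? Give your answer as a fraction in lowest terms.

3/16

Oscar's father's ABO genotype from AB × BB: 1/2 AB, 1/2 BB.
Crossing each possibility with the mother AO and summing P(type A): 1/2·1/2 + 1/2·0 = 1/4.
Similarly for Rh via the father's Rh distribution: P(Rh-) = 3/4.
Independent loci: 1/4 × 3/4 = 3/16.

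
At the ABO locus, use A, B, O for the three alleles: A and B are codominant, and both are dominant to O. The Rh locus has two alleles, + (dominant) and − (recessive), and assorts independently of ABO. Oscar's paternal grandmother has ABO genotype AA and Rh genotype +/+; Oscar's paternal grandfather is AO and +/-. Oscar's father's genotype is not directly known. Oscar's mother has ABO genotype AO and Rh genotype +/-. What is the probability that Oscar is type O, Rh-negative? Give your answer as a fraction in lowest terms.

1/64

Oscar's father's ABO genotype from AA × AO: 1/2 AA, 1/2 AO.
Crossing each possibility with the mother AO and summing P(type O): 1/2·0 + 1/2·1/4 = 1/8.
Similarly for Rh via the father's Rh distribution: P(Rh-) = 1/8.
Independent loci: 1/8 × 1/8 = 1/64.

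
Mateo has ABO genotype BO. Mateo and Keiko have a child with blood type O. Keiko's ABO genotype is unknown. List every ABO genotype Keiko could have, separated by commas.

For each candidate genotype of Keiko, check whether crossing it with BO can produce every observed child phenotype.
  AA → possible child types {A, AB} ✗
  AB → possible child types {A, B, AB} ✗
  AO → possible child types {O, A, B, AB} ✓
  BB → possible child types {B} ✗
  BO → possible child types {O, B} ✓
  OO → possible child types {O, B} ✓

AO, BO, OO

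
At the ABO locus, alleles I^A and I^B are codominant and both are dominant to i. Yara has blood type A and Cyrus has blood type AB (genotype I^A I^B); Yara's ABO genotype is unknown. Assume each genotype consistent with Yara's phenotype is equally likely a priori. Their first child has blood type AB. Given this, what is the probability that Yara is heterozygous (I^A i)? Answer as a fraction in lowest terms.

1/3

Possible genotypes: Yara ∈ {I^A I^A, I^A i}; Cyrus ∈ {I^A I^B}.
Weight each parental genotype pair by prior × P(type-AB child):
  I^A I^A × I^A I^B: posterior weight 2/3.
  I^A i × I^A I^B: posterior weight 1/3.
Sum the posterior weight over pairs where Yara is I^A i: 1/3.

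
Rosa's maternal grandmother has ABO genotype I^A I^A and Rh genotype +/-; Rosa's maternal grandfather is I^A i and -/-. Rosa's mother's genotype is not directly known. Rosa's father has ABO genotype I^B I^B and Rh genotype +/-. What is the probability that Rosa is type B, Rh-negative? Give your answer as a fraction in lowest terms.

Rosa's mother's ABO genotype from I^A I^A × I^A i: 1/2 I^A I^A, 1/2 I^A i.
Crossing each possibility with the father I^B I^B and summing P(type B): 1/2·0 + 1/2·1/2 = 1/4.
Similarly for Rh via the mother's Rh distribution: P(Rh-) = 3/8.
Independent loci: 1/4 × 3/8 = 3/32.

3/32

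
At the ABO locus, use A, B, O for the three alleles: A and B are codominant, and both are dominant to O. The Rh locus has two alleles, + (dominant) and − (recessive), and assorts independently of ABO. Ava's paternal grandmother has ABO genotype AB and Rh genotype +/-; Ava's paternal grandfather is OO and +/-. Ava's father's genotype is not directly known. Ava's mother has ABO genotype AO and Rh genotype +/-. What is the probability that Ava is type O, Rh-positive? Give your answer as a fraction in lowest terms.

Ava's father's ABO genotype from AB × OO: 1/2 AO, 1/2 BO.
Crossing each possibility with the mother AO and summing P(type O): 1/2·1/4 + 1/2·1/4 = 1/4.
Similarly for Rh via the father's Rh distribution: P(Rh+) = 3/4.
Independent loci: 1/4 × 3/4 = 3/16.

3/16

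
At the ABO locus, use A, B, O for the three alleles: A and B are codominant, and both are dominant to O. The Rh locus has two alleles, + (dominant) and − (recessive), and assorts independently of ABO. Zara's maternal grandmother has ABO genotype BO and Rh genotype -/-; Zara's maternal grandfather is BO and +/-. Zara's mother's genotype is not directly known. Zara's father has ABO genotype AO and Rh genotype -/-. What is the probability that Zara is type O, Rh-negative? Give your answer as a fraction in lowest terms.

3/16

Zara's mother's ABO genotype from BO × BO: 1/4 BB, 1/2 BO, 1/4 OO.
Crossing each possibility with the father AO and summing P(type O): 1/4·0 + 1/2·1/4 + 1/4·1/2 = 1/4.
Similarly for Rh via the mother's Rh distribution: P(Rh-) = 3/4.
Independent loci: 1/4 × 3/4 = 3/16.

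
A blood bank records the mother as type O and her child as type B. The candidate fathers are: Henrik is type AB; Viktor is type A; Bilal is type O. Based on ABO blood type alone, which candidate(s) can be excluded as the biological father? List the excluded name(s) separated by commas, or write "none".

A candidate is excluded only if no genotype consistent with his phenotype could produce a type B child with a type O mother.
Viktor (type A): no genotype consistent with that phenotype can produce a type-B child with a type-O mother.
Bilal (type O): no genotype consistent with that phenotype can produce a type-B child with a type-O mother.

Viktor, Bilal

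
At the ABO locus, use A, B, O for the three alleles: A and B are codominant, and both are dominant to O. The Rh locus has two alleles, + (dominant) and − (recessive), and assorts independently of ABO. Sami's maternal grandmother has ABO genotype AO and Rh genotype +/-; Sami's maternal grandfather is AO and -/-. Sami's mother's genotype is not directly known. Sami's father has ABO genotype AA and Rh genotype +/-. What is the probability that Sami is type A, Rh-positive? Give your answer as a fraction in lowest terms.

5/8

Sami's mother's ABO genotype from AO × AO: 1/4 AA, 1/2 AO, 1/4 OO.
Crossing each possibility with the father AA and summing P(type A): 1/4·1 + 1/2·1 + 1/4·1 = 1.
Similarly for Rh via the mother's Rh distribution: P(Rh+) = 5/8.
Independent loci: 1 × 5/8 = 5/8.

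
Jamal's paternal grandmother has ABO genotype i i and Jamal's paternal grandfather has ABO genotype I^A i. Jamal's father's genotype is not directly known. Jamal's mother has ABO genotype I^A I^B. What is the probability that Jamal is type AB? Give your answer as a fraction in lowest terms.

1/8

Jamal's father's ABO genotype from i i × I^A i: 1/2 I^A i, 1/2 i i.
Crossing each possibility with the mother I^A I^B and summing P(type AB): 1/2·1/4 + 1/2·0 = 1/8.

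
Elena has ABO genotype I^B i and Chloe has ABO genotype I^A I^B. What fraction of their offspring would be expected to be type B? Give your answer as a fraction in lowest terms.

1/2

ABO cross I^B i × I^A I^B → offspring phenotypes: 1/4 A, 1/2 B, 1/4 AB.
So P(type B) = 1/2.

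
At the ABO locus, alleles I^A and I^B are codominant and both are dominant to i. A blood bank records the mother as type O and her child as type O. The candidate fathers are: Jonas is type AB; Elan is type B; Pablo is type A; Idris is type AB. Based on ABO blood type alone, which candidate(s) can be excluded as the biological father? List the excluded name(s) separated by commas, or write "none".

A candidate is excluded only if no genotype consistent with his phenotype could produce a type O child with a type O mother.
Jonas (type AB): no genotype consistent with that phenotype can produce a type-O child with a type-O mother.
Idris (type AB): no genotype consistent with that phenotype can produce a type-O child with a type-O mother.

Jonas, Idris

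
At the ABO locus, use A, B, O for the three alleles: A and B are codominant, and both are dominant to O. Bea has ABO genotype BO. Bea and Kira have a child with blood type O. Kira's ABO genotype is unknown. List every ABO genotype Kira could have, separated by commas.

For each candidate genotype of Kira, check whether crossing it with BO can produce every observed child phenotype.
  AA → possible child types {A, AB} ✗
  AB → possible child types {A, B, AB} ✗
  AO → possible child types {O, A, B, AB} ✓
  BB → possible child types {B} ✗
  BO → possible child types {O, B} ✓
  OO → possible child types {O, B} ✓

AO, BO, OO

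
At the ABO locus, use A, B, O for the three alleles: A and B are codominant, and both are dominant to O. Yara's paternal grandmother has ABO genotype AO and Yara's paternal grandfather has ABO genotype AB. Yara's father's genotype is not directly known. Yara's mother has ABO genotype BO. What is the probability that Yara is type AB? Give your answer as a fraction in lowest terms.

Yara's father's ABO genotype from AO × AB: 1/4 AA, 1/4 AB, 1/4 AO, 1/4 BO.
Crossing each possibility with the mother BO and summing P(type AB): 1/4·1/2 + 1/4·1/4 + 1/4·1/4 + 1/4·0 = 1/4.

1/4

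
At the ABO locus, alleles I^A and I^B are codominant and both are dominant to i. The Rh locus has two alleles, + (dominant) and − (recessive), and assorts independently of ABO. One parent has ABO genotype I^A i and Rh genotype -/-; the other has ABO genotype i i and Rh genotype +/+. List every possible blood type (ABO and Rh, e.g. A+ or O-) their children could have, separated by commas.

Gametes from I^A i × i i give offspring ABO genotypes I^A i, i i, i.e. phenotypes O, A.
Rh cross -/- × +/+ → phenotypes Rh+.
Combining independently: O+, A+.

O+, A+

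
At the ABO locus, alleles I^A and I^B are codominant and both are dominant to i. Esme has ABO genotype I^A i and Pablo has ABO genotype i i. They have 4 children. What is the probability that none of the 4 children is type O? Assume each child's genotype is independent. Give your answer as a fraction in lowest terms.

ABO cross I^A i × i i → 1/2 O, 1/2 A.
So P(type O) = 1/2 per child.
P(not type O) = 1/2 for one child; (1/2)^4 = 1/16.

1/16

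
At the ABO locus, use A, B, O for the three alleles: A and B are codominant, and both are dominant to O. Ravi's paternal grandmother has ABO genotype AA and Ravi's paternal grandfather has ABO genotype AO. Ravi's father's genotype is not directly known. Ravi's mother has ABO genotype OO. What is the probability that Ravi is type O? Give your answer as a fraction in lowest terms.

1/4

Ravi's father's ABO genotype from AA × AO: 1/2 AA, 1/2 AO.
Crossing each possibility with the mother OO and summing P(type O): 1/2·0 + 1/2·1/2 = 1/4.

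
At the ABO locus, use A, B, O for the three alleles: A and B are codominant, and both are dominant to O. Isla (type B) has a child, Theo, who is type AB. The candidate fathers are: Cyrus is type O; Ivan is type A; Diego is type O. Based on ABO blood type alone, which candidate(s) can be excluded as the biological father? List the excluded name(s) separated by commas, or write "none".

A candidate is excluded only if no genotype consistent with his phenotype could produce a type AB child with a type B mother.
Cyrus (type O): no genotype consistent with that phenotype can produce a type-AB child with a type-B mother.
Diego (type O): no genotype consistent with that phenotype can produce a type-AB child with a type-B mother.

Cyrus, Diego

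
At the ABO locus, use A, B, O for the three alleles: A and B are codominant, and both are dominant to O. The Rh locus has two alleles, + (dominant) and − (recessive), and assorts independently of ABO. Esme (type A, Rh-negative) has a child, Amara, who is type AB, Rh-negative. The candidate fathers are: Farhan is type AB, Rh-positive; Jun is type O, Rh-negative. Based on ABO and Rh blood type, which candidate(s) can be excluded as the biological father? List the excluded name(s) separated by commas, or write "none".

Jun

A candidate is excluded only if no genotype consistent with his phenotype could produce a type AB, Rh-negative child with a type A, Rh-negative mother.
Jun (type O, Rh-): no genotype consistent with that phenotype can produce a type-AB Rh- child with a type-A mother.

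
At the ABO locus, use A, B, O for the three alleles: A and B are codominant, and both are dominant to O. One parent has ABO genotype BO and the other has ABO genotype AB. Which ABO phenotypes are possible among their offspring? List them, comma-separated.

Gametes from BO × AB give offspring ABO genotypes AB, AO, BB, BO, i.e. phenotypes A, B, AB.

A, B, AB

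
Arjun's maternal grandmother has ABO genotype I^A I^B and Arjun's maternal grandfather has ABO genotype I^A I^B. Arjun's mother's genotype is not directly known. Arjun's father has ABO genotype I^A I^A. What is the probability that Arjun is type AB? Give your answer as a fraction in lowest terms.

1/2

Arjun's mother's ABO genotype from I^A I^B × I^A I^B: 1/4 I^A I^A, 1/2 I^A I^B, 1/4 I^B I^B.
Crossing each possibility with the father I^A I^A and summing P(type AB): 1/4·0 + 1/2·1/2 + 1/4·1 = 1/2.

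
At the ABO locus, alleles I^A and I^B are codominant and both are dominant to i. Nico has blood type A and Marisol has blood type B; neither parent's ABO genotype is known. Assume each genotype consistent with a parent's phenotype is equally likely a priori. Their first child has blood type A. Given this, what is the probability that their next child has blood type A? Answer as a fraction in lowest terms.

5/12

Possible genotypes: Nico ∈ {I^A I^A, I^A i}; Marisol ∈ {I^B I^B, I^B i}.
Weight each parental genotype pair by prior × P(type-A child):
  I^A I^A × I^B i: posterior weight 2/3; P(next child type A) = 1/2.
  I^A i × I^B i: posterior weight 1/3; P(next child type A) = 1/4.
Weighted sum = 5/12.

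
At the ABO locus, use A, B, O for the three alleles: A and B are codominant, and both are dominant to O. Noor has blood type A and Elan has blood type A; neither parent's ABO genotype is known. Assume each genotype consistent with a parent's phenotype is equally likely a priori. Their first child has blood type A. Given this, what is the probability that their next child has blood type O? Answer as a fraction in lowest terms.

Possible genotypes: Noor ∈ {AA, AO}; Elan ∈ {AA, AO}.
Weight each parental genotype pair by prior × P(type-A child):
  AA × AA: posterior weight 4/15; P(next child type O) = 0.
  AA × AO: posterior weight 4/15; P(next child type O) = 0.
  AO × AA: posterior weight 4/15; P(next child type O) = 0.
  AO × AO: posterior weight 1/5; P(next child type O) = 1/4.
Weighted sum = 1/20.

1/20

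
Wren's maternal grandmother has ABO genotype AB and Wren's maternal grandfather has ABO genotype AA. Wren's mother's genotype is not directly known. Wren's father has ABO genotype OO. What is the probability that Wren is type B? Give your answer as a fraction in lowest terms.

1/4

Wren's mother's ABO genotype from AB × AA: 1/2 AA, 1/2 AB.
Crossing each possibility with the father OO and summing P(type B): 1/2·0 + 1/2·1/2 = 1/4.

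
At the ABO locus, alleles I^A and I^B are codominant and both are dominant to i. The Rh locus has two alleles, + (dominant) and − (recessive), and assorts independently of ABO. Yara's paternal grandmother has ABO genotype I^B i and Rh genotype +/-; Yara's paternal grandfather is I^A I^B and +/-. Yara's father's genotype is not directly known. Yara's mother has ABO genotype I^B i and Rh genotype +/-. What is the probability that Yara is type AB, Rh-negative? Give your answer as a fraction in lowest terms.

1/32

Yara's father's ABO genotype from I^B i × I^A I^B: 1/4 I^A I^B, 1/4 I^A i, 1/4 I^B I^B, 1/4 I^B i.
Crossing each possibility with the mother I^B i and summing P(type AB): 1/4·1/4 + 1/4·1/4 + 1/4·0 + 1/4·0 = 1/8.
Similarly for Rh via the father's Rh distribution: P(Rh-) = 1/4.
Independent loci: 1/8 × 1/4 = 1/32.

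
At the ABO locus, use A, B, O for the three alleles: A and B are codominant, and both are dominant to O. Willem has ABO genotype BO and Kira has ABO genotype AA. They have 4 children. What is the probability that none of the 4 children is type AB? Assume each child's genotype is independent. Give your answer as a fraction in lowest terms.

1/16

ABO cross BO × AA → 1/2 A, 1/2 AB.
So P(type AB) = 1/2 per child.
P(not type AB) = 1/2 for one child; (1/2)^4 = 1/16.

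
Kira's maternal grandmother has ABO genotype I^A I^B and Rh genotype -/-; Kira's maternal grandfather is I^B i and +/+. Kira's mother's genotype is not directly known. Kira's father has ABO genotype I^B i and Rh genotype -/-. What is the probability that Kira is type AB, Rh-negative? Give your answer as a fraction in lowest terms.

Kira's mother's ABO genotype from I^A I^B × I^B i: 1/4 I^A I^B, 1/4 I^A i, 1/4 I^B I^B, 1/4 I^B i.
Crossing each possibility with the father I^B i and summing P(type AB): 1/4·1/4 + 1/4·1/4 + 1/4·0 + 1/4·0 = 1/8.
Similarly for Rh via the mother's Rh distribution: P(Rh-) = 1/2.
Independent loci: 1/8 × 1/2 = 1/16.

1/16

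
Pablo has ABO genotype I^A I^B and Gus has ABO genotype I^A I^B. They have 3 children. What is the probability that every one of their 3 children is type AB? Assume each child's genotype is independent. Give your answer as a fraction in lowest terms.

ABO cross I^A I^B × I^A I^B → 1/4 A, 1/4 B, 1/2 AB.
So P(type AB) = 1/2 per child.
All 3 independent: (1/2)^3 = 1/8.

1/8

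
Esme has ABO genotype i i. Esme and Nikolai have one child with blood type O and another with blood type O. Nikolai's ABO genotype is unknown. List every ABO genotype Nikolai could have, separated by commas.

For each candidate genotype of Nikolai, check whether crossing it with i i can produce every observed child phenotype.
  I^A I^A → possible child types {A} ✗
  I^A I^B → possible child types {A, B} ✗
  I^A i → possible child types {O, A} ✓
  I^B I^B → possible child types {B} ✗
  I^B i → possible child types {O, B} ✓
  i i → possible child types {O} ✓

I^A i, I^B i, i i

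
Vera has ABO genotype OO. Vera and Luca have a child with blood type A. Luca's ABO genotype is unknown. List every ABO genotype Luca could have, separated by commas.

AA, AB, AO

For each candidate genotype of Luca, check whether crossing it with OO can produce every observed child phenotype.
  AA → possible child types {A} ✓
  AB → possible child types {A, B} ✓
  AO → possible child types {O, A} ✓
  BB → possible child types {B} ✗
  BO → possible child types {O, B} ✗
  OO → possible child types {O} ✗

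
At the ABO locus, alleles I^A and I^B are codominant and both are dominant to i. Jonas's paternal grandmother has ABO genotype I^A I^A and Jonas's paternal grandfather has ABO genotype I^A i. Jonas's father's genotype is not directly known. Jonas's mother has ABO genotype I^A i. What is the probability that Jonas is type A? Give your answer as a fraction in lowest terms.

7/8

Jonas's father's ABO genotype from I^A I^A × I^A i: 1/2 I^A I^A, 1/2 I^A i.
Crossing each possibility with the mother I^A i and summing P(type A): 1/2·1 + 1/2·3/4 = 7/8.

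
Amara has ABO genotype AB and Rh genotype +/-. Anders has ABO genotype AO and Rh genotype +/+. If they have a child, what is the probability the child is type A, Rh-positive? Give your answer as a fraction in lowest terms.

1/2

ABO cross AB × AO → offspring phenotypes: 1/2 A, 1/4 B, 1/4 AB.
Rh cross +/- × +/+ → 1 Rh+.
Independent loci: P(type A, Rh-positive) = 1/2 × 1 = 1/2.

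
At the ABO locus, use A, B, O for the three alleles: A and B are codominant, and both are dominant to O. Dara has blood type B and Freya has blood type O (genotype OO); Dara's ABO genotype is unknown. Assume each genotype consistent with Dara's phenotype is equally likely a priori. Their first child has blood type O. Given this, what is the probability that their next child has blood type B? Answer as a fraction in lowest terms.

1/2

Possible genotypes: Dara ∈ {BB, BO}; Freya ∈ {OO}.
Weight each parental genotype pair by prior × P(type-O child):
  BO × OO: posterior weight 1; P(next child type B) = 1/2.
Weighted sum = 1/2.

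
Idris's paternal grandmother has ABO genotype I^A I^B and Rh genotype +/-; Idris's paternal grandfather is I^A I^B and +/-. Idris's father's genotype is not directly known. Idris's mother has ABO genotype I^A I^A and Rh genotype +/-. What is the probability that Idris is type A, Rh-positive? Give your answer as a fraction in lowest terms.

3/8

Idris's father's ABO genotype from I^A I^B × I^A I^B: 1/4 I^A I^A, 1/2 I^A I^B, 1/4 I^B I^B.
Crossing each possibility with the mother I^A I^A and summing P(type A): 1/4·1 + 1/2·1/2 + 1/4·0 = 1/2.
Similarly for Rh via the father's Rh distribution: P(Rh+) = 3/4.
Independent loci: 1/2 × 3/4 = 3/8.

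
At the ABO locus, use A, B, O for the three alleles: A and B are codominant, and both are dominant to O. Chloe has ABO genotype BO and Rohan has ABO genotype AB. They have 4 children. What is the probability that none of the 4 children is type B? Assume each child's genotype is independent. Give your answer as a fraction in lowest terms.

1/16

ABO cross BO × AB → 1/4 A, 1/2 B, 1/4 AB.
So P(type B) = 1/2 per child.
P(not type B) = 1/2 for one child; (1/2)^4 = 1/16.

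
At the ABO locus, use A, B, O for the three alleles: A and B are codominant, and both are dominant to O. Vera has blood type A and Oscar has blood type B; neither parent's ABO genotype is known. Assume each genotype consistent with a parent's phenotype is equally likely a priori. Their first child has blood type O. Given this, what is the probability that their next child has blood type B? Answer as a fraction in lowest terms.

Possible genotypes: Vera ∈ {AA, AO}; Oscar ∈ {BB, BO}.
Weight each parental genotype pair by prior × P(type-O child):
  AO × BO: posterior weight 1; P(next child type B) = 1/4.
Weighted sum = 1/4.

1/4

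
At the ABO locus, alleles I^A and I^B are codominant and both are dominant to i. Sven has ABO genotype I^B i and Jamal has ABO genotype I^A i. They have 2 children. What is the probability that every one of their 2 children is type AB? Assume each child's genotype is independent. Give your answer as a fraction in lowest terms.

ABO cross I^B i × I^A i → 1/4 O, 1/4 A, 1/4 B, 1/4 AB.
So P(type AB) = 1/4 per child.
All 2 independent: (1/4)^2 = 1/16.

1/16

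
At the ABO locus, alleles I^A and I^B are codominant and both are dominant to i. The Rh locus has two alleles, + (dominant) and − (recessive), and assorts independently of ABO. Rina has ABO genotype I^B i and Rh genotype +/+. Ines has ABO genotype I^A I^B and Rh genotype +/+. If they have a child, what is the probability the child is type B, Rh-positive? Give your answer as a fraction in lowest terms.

1/2

ABO cross I^B i × I^A I^B → offspring phenotypes: 1/4 A, 1/2 B, 1/4 AB.
Rh cross +/+ × +/+ → 1 Rh+.
Independent loci: P(type B, Rh-positive) = 1/2 × 1 = 1/2.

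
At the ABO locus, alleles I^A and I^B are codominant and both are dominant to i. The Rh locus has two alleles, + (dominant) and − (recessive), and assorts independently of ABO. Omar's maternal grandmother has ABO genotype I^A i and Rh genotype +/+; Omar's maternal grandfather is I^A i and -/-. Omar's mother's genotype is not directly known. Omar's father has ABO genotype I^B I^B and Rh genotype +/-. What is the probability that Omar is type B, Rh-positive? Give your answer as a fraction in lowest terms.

3/8

Omar's mother's ABO genotype from I^A i × I^A i: 1/4 I^A I^A, 1/2 I^A i, 1/4 i i.
Crossing each possibility with the father I^B I^B and summing P(type B): 1/4·0 + 1/2·1/2 + 1/4·1 = 1/2.
Similarly for Rh via the mother's Rh distribution: P(Rh+) = 3/4.
Independent loci: 1/2 × 3/4 = 3/8.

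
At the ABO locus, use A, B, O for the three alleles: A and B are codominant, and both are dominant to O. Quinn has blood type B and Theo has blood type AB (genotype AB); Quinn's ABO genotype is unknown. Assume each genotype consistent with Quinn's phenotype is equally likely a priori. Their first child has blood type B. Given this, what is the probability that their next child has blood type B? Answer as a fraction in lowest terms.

Possible genotypes: Quinn ∈ {BB, BO}; Theo ∈ {AB}.
Weight each parental genotype pair by prior × P(type-B child):
  BB × AB: posterior weight 1/2; P(next child type B) = 1/2.
  BO × AB: posterior weight 1/2; P(next child type B) = 1/2.
Weighted sum = 1/2.

1/2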